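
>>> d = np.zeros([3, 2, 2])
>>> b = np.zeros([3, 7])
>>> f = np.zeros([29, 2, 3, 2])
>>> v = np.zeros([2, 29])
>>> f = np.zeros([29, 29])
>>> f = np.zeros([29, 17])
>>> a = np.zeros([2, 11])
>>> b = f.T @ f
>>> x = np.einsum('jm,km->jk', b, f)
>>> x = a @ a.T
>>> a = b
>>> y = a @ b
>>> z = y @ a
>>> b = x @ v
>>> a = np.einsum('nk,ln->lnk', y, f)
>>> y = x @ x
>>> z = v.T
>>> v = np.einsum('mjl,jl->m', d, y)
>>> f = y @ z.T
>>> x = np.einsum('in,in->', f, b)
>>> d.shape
(3, 2, 2)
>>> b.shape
(2, 29)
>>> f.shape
(2, 29)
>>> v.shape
(3,)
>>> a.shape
(29, 17, 17)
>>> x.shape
()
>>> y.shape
(2, 2)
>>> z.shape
(29, 2)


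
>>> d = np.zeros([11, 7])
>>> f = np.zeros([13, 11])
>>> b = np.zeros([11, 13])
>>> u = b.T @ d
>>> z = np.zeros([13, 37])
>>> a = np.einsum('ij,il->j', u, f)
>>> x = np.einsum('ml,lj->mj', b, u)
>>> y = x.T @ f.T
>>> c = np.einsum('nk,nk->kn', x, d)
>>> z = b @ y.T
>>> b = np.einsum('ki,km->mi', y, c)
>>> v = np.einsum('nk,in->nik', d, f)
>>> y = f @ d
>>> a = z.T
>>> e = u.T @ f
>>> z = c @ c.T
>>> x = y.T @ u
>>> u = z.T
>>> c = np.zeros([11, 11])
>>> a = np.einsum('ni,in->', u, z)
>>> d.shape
(11, 7)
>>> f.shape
(13, 11)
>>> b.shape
(11, 13)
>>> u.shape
(7, 7)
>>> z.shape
(7, 7)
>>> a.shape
()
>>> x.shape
(7, 7)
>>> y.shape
(13, 7)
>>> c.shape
(11, 11)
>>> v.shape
(11, 13, 7)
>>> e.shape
(7, 11)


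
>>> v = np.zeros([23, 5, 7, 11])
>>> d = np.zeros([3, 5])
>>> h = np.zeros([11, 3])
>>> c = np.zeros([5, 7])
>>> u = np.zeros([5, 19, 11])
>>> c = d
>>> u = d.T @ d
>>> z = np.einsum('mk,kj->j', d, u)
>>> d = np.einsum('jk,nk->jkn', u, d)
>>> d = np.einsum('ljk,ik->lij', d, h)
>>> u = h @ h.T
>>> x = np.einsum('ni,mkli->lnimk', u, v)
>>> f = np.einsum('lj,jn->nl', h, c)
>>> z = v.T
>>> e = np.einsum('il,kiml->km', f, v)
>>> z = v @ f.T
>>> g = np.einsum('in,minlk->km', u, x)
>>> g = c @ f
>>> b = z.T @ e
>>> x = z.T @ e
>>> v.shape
(23, 5, 7, 11)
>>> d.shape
(5, 11, 5)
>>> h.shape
(11, 3)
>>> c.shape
(3, 5)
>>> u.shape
(11, 11)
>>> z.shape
(23, 5, 7, 5)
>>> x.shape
(5, 7, 5, 7)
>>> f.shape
(5, 11)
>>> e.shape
(23, 7)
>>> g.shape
(3, 11)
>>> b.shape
(5, 7, 5, 7)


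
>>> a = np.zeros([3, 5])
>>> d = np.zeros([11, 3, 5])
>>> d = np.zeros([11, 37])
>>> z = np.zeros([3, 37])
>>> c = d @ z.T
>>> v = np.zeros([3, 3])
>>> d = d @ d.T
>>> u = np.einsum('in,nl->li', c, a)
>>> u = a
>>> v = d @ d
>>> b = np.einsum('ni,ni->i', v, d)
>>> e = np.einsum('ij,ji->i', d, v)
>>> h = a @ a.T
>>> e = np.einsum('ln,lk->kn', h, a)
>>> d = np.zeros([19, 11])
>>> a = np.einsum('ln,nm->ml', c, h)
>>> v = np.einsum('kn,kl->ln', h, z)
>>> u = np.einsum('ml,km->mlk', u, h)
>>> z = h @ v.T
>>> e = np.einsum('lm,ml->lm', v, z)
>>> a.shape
(3, 11)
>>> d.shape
(19, 11)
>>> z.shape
(3, 37)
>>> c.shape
(11, 3)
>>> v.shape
(37, 3)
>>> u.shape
(3, 5, 3)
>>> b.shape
(11,)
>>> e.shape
(37, 3)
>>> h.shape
(3, 3)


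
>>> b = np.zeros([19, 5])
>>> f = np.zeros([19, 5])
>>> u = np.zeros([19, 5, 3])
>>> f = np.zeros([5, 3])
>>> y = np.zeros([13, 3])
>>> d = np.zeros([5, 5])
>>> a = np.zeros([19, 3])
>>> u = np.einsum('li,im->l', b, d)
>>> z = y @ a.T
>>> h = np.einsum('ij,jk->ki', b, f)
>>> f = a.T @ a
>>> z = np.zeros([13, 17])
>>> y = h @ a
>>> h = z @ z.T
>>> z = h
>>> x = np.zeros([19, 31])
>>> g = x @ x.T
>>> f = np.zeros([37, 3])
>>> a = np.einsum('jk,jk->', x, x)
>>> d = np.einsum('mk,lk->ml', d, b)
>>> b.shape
(19, 5)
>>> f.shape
(37, 3)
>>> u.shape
(19,)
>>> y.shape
(3, 3)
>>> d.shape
(5, 19)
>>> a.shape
()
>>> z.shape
(13, 13)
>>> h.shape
(13, 13)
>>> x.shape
(19, 31)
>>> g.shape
(19, 19)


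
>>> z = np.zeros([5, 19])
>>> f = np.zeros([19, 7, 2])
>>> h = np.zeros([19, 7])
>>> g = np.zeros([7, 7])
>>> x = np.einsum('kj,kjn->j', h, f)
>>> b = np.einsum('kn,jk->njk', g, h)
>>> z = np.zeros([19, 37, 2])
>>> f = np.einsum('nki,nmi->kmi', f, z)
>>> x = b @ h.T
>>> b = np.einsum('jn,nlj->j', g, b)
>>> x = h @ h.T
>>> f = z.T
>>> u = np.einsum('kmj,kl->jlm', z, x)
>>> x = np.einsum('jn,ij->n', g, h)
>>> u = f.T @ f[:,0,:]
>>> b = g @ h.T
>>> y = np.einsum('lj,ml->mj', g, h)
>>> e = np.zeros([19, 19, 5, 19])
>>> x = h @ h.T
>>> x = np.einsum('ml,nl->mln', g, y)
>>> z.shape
(19, 37, 2)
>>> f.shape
(2, 37, 19)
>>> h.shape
(19, 7)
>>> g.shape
(7, 7)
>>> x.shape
(7, 7, 19)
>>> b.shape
(7, 19)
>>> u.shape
(19, 37, 19)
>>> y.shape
(19, 7)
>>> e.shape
(19, 19, 5, 19)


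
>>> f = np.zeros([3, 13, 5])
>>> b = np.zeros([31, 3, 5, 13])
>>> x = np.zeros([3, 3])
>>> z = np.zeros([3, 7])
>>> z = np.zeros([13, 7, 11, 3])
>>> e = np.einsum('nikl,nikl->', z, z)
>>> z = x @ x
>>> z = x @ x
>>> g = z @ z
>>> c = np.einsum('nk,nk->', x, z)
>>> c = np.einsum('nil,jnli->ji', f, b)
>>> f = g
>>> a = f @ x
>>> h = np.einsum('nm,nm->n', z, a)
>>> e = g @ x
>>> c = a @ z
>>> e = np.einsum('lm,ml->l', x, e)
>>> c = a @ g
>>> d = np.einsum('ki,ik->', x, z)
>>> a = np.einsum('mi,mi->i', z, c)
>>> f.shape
(3, 3)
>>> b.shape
(31, 3, 5, 13)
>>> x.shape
(3, 3)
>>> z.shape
(3, 3)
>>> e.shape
(3,)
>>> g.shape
(3, 3)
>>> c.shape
(3, 3)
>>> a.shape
(3,)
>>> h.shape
(3,)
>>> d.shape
()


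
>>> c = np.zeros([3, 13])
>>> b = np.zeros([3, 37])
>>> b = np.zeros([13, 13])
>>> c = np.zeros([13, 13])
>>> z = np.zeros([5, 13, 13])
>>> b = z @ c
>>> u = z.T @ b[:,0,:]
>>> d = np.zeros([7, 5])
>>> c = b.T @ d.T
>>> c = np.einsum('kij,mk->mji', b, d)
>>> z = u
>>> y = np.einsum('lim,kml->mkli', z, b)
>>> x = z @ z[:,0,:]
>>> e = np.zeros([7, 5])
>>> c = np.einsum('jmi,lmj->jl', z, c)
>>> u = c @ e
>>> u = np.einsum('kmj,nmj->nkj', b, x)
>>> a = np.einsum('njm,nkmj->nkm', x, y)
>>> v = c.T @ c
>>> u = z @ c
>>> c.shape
(13, 7)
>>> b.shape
(5, 13, 13)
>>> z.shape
(13, 13, 13)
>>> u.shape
(13, 13, 7)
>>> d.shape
(7, 5)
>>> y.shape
(13, 5, 13, 13)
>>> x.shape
(13, 13, 13)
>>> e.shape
(7, 5)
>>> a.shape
(13, 5, 13)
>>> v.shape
(7, 7)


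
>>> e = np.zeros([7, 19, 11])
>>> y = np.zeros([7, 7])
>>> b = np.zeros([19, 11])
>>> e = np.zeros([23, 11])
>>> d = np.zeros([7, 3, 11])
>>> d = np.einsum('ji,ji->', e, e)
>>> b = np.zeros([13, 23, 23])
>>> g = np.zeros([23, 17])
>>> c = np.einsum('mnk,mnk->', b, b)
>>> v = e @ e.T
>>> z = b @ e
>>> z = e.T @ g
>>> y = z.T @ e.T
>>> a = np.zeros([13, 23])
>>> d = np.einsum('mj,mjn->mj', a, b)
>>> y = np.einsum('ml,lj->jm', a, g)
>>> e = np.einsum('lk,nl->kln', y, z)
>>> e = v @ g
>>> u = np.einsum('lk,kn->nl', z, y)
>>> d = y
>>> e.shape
(23, 17)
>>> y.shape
(17, 13)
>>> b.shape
(13, 23, 23)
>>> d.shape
(17, 13)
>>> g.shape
(23, 17)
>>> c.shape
()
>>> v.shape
(23, 23)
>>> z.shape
(11, 17)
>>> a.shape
(13, 23)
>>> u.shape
(13, 11)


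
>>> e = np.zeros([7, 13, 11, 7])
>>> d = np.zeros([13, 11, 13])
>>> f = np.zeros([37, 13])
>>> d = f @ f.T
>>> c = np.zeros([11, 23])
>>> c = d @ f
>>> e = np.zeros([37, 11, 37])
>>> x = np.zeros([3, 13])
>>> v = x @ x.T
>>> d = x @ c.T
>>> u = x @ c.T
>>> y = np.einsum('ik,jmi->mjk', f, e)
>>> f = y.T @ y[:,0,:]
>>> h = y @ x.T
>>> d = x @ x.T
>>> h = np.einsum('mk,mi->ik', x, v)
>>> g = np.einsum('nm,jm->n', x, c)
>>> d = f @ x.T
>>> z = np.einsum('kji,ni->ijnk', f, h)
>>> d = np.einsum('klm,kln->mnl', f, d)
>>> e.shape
(37, 11, 37)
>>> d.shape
(13, 3, 37)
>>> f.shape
(13, 37, 13)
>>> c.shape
(37, 13)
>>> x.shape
(3, 13)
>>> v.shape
(3, 3)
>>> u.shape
(3, 37)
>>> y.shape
(11, 37, 13)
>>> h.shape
(3, 13)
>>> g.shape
(3,)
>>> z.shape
(13, 37, 3, 13)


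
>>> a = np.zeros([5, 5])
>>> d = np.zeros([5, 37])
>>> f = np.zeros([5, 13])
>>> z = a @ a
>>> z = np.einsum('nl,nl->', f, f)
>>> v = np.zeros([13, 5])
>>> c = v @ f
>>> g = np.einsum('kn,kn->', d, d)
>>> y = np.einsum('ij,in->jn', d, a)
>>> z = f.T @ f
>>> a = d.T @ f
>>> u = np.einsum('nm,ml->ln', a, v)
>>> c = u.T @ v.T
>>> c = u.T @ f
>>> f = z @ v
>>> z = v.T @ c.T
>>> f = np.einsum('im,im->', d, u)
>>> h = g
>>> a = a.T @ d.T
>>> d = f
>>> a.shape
(13, 5)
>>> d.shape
()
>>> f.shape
()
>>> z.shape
(5, 37)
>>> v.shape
(13, 5)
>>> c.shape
(37, 13)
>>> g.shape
()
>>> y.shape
(37, 5)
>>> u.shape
(5, 37)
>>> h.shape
()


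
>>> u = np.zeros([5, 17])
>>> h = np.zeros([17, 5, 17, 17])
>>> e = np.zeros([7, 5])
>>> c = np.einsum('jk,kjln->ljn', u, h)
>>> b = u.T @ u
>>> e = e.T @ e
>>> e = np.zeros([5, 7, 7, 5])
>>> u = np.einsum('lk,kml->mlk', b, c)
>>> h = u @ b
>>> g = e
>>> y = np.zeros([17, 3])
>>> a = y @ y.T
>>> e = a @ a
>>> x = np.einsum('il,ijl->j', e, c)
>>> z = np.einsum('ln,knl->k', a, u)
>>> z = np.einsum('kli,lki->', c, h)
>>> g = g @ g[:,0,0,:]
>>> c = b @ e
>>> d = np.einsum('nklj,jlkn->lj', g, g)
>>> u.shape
(5, 17, 17)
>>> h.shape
(5, 17, 17)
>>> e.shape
(17, 17)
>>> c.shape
(17, 17)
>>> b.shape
(17, 17)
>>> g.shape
(5, 7, 7, 5)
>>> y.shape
(17, 3)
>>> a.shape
(17, 17)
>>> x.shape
(5,)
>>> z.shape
()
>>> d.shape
(7, 5)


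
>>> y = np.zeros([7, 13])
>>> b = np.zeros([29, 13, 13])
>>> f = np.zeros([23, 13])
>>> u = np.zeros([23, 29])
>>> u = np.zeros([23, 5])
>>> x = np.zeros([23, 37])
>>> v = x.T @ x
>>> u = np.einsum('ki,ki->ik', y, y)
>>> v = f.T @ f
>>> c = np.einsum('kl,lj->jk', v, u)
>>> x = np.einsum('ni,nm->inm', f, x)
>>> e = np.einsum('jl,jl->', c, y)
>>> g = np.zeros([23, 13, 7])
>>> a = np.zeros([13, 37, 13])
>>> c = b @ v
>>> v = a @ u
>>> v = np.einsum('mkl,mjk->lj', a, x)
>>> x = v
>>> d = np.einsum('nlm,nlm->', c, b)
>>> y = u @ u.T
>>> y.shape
(13, 13)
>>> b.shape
(29, 13, 13)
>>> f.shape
(23, 13)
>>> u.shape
(13, 7)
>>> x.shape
(13, 23)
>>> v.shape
(13, 23)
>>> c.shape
(29, 13, 13)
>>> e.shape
()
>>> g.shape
(23, 13, 7)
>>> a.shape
(13, 37, 13)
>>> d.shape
()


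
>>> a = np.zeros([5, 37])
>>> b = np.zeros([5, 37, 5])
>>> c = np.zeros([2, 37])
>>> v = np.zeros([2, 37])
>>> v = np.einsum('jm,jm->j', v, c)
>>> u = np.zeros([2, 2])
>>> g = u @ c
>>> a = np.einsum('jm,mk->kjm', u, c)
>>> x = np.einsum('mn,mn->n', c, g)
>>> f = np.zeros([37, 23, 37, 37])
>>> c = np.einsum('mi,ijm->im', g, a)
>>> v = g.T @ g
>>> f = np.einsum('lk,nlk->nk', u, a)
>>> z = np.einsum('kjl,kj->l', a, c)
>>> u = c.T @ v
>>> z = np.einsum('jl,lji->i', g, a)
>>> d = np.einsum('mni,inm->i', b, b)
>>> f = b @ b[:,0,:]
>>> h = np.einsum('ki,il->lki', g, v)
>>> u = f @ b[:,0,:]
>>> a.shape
(37, 2, 2)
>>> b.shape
(5, 37, 5)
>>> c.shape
(37, 2)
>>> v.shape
(37, 37)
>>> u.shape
(5, 37, 5)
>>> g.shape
(2, 37)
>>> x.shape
(37,)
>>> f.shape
(5, 37, 5)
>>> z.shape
(2,)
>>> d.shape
(5,)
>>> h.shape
(37, 2, 37)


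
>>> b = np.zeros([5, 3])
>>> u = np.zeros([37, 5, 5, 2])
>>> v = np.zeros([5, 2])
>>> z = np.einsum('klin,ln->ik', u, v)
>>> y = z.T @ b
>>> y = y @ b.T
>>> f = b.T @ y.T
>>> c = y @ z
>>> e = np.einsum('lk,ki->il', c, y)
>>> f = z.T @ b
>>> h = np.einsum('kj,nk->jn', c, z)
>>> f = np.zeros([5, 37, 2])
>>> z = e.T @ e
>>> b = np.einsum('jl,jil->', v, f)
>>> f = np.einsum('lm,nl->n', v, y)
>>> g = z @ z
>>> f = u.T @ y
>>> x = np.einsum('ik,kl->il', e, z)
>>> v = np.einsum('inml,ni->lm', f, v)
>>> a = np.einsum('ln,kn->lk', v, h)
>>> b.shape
()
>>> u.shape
(37, 5, 5, 2)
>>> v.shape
(5, 5)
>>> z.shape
(37, 37)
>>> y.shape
(37, 5)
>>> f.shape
(2, 5, 5, 5)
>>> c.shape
(37, 37)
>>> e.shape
(5, 37)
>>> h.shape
(37, 5)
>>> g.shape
(37, 37)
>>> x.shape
(5, 37)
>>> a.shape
(5, 37)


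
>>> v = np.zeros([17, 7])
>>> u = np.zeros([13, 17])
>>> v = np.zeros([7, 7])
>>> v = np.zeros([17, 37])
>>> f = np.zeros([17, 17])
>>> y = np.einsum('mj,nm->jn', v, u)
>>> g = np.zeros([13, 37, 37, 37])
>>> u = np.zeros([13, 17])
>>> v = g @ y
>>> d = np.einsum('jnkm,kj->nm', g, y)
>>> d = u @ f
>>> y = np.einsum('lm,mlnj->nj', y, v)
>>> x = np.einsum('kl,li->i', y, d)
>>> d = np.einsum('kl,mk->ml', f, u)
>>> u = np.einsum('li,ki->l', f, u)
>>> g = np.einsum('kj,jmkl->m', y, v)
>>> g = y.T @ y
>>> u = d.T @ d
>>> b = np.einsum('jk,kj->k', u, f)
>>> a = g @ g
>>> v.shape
(13, 37, 37, 13)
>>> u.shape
(17, 17)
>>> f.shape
(17, 17)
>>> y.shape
(37, 13)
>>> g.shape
(13, 13)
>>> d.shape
(13, 17)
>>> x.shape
(17,)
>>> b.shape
(17,)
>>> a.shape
(13, 13)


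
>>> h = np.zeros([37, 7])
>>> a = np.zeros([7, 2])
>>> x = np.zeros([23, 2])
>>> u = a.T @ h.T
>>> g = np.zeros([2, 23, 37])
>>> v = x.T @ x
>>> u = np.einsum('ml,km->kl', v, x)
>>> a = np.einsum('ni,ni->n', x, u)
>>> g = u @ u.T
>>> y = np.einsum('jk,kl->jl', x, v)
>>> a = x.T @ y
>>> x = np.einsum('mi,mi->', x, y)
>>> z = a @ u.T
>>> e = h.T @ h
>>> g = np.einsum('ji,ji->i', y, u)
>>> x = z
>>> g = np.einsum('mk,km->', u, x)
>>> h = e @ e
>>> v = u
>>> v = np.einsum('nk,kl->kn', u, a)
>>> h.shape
(7, 7)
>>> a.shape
(2, 2)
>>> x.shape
(2, 23)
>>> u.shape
(23, 2)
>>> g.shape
()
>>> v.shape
(2, 23)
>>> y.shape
(23, 2)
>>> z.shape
(2, 23)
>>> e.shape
(7, 7)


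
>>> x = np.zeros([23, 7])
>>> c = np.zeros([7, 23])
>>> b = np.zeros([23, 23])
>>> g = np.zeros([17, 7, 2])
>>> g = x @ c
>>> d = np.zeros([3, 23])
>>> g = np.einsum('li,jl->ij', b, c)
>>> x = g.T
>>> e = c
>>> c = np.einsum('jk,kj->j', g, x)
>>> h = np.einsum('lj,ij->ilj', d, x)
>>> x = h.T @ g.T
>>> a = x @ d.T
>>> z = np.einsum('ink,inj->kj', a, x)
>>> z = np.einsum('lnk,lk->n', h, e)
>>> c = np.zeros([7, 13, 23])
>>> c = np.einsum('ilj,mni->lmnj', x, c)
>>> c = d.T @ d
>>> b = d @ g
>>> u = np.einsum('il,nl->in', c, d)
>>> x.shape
(23, 3, 23)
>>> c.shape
(23, 23)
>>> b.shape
(3, 7)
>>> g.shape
(23, 7)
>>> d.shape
(3, 23)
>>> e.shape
(7, 23)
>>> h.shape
(7, 3, 23)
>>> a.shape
(23, 3, 3)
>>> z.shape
(3,)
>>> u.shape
(23, 3)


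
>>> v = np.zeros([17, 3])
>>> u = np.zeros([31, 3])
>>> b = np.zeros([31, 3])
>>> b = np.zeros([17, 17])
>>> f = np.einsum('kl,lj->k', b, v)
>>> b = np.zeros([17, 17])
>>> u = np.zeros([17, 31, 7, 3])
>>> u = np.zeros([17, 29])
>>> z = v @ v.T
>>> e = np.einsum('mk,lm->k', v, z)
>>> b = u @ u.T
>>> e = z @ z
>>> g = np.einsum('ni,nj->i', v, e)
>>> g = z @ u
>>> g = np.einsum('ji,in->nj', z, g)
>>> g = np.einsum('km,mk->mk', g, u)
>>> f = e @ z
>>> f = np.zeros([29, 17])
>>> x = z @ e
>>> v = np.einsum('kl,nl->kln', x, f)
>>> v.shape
(17, 17, 29)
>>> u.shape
(17, 29)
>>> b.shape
(17, 17)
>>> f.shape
(29, 17)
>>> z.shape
(17, 17)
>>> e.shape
(17, 17)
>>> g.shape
(17, 29)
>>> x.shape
(17, 17)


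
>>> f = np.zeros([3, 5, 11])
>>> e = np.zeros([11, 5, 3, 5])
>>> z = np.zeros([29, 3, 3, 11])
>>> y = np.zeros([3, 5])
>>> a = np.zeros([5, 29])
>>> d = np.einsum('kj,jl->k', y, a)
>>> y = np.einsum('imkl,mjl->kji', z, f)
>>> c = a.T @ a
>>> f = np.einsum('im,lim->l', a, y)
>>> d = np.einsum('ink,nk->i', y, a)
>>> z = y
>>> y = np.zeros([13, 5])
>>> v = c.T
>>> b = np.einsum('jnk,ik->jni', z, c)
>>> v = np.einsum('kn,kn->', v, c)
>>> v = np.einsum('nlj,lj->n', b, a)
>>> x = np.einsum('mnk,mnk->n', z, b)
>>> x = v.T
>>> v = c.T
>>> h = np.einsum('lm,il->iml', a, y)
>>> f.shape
(3,)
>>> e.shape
(11, 5, 3, 5)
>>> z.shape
(3, 5, 29)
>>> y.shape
(13, 5)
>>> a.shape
(5, 29)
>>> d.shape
(3,)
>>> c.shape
(29, 29)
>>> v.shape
(29, 29)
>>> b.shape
(3, 5, 29)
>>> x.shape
(3,)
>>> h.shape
(13, 29, 5)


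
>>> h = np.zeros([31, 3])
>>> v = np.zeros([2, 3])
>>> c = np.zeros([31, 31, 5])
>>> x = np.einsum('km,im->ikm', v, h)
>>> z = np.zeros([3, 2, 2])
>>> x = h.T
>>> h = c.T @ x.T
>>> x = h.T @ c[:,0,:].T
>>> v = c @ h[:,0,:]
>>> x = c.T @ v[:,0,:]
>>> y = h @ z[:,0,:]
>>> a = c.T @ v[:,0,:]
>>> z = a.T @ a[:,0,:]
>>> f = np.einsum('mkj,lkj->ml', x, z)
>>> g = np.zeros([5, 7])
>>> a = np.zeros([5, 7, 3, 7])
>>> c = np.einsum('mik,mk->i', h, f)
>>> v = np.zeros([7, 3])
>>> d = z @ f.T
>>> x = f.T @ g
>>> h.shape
(5, 31, 3)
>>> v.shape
(7, 3)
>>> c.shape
(31,)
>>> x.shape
(3, 7)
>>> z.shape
(3, 31, 3)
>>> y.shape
(5, 31, 2)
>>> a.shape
(5, 7, 3, 7)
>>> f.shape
(5, 3)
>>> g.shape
(5, 7)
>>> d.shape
(3, 31, 5)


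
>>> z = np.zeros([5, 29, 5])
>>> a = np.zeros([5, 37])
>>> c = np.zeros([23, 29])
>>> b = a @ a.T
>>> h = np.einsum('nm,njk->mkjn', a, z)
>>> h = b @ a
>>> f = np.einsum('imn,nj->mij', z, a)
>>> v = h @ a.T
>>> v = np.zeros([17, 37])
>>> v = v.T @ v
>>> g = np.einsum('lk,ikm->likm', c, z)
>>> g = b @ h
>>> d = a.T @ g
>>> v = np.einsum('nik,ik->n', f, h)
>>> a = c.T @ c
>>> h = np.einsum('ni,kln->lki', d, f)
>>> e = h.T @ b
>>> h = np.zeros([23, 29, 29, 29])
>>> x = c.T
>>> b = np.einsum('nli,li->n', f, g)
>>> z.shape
(5, 29, 5)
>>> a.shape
(29, 29)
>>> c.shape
(23, 29)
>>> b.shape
(29,)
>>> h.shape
(23, 29, 29, 29)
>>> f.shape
(29, 5, 37)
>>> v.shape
(29,)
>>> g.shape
(5, 37)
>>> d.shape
(37, 37)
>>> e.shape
(37, 29, 5)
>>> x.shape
(29, 23)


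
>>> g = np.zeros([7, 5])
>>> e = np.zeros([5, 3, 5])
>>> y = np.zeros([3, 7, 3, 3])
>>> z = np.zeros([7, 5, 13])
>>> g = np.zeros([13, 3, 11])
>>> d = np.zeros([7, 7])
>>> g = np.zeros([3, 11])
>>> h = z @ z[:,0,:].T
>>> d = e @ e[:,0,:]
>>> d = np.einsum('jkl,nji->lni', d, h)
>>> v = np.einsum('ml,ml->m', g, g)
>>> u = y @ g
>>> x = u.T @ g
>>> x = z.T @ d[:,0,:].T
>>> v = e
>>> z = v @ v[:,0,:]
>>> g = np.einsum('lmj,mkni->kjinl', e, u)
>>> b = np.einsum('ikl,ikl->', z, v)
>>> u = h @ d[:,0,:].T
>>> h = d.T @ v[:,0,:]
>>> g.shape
(7, 5, 11, 3, 5)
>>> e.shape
(5, 3, 5)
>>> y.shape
(3, 7, 3, 3)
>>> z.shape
(5, 3, 5)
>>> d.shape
(5, 7, 7)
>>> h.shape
(7, 7, 5)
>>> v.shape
(5, 3, 5)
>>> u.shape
(7, 5, 5)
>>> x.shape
(13, 5, 5)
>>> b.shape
()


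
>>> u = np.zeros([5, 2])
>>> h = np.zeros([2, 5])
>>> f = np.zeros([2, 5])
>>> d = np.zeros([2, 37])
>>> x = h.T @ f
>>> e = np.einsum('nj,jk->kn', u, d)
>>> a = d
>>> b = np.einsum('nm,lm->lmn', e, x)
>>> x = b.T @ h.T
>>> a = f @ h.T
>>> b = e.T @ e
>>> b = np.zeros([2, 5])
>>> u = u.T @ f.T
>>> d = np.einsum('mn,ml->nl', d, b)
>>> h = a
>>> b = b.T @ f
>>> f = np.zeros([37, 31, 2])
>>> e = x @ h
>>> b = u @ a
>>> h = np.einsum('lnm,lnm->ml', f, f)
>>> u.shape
(2, 2)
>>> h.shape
(2, 37)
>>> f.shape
(37, 31, 2)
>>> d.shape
(37, 5)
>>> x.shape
(37, 5, 2)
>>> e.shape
(37, 5, 2)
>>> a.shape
(2, 2)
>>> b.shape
(2, 2)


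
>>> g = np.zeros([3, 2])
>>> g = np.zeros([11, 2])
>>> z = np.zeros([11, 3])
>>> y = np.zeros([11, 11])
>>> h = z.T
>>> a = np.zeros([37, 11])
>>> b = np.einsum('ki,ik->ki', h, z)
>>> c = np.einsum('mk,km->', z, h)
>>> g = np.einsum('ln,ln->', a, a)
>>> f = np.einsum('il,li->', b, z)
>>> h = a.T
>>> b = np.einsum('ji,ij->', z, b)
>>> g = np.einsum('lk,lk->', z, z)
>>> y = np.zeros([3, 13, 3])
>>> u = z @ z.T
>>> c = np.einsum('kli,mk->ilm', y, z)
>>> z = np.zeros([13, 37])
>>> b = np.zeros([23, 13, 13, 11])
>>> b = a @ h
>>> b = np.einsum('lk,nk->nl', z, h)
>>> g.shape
()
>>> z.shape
(13, 37)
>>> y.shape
(3, 13, 3)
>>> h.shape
(11, 37)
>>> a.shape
(37, 11)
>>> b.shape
(11, 13)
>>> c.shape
(3, 13, 11)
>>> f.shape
()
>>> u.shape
(11, 11)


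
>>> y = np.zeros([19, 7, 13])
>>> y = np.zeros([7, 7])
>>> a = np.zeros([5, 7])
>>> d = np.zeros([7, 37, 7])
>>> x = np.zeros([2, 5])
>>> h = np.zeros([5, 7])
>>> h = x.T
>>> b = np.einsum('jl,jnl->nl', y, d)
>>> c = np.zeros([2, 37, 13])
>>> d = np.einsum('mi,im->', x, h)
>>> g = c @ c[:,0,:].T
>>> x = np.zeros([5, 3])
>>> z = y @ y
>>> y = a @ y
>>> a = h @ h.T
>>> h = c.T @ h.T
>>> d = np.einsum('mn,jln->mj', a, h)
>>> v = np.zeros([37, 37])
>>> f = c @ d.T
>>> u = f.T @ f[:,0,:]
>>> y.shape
(5, 7)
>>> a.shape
(5, 5)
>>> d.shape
(5, 13)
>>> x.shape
(5, 3)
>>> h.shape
(13, 37, 5)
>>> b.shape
(37, 7)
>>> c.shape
(2, 37, 13)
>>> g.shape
(2, 37, 2)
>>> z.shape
(7, 7)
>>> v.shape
(37, 37)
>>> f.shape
(2, 37, 5)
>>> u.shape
(5, 37, 5)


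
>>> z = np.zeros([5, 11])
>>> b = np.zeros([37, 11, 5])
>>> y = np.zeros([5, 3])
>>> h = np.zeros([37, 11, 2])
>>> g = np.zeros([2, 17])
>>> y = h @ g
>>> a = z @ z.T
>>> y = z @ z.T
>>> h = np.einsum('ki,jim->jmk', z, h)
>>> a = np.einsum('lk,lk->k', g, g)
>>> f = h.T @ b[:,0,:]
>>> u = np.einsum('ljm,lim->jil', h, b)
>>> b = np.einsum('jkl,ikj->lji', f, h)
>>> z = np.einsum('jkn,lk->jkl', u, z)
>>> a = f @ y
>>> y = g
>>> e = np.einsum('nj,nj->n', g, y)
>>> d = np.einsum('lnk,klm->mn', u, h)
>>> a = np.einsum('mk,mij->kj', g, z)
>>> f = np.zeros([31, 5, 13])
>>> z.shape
(2, 11, 5)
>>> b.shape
(5, 5, 37)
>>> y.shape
(2, 17)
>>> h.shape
(37, 2, 5)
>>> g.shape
(2, 17)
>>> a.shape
(17, 5)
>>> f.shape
(31, 5, 13)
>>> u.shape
(2, 11, 37)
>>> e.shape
(2,)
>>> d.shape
(5, 11)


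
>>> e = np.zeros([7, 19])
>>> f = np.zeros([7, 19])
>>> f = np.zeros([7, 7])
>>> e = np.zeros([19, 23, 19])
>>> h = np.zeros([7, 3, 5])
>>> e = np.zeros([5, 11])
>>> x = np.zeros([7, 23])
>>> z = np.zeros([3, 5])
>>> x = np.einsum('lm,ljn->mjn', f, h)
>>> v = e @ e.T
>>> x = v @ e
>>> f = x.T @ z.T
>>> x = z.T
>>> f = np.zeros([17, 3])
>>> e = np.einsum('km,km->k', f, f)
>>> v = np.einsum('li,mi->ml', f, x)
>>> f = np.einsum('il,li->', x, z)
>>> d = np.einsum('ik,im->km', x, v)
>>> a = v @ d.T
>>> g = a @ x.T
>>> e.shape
(17,)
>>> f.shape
()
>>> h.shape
(7, 3, 5)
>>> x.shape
(5, 3)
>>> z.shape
(3, 5)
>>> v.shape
(5, 17)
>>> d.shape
(3, 17)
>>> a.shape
(5, 3)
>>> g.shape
(5, 5)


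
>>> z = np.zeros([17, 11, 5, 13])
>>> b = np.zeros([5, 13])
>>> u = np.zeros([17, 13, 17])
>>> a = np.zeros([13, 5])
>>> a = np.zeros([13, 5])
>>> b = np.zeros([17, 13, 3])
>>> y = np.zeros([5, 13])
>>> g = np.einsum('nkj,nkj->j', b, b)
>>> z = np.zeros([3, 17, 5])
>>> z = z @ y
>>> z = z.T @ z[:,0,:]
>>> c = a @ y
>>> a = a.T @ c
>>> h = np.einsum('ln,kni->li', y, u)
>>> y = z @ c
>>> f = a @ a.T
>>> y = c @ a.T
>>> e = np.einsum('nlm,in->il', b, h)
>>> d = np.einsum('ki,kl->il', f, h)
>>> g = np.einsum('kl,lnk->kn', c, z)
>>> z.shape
(13, 17, 13)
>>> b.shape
(17, 13, 3)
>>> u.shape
(17, 13, 17)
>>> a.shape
(5, 13)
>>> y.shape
(13, 5)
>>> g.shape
(13, 17)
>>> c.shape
(13, 13)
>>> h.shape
(5, 17)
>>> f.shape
(5, 5)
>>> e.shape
(5, 13)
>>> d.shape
(5, 17)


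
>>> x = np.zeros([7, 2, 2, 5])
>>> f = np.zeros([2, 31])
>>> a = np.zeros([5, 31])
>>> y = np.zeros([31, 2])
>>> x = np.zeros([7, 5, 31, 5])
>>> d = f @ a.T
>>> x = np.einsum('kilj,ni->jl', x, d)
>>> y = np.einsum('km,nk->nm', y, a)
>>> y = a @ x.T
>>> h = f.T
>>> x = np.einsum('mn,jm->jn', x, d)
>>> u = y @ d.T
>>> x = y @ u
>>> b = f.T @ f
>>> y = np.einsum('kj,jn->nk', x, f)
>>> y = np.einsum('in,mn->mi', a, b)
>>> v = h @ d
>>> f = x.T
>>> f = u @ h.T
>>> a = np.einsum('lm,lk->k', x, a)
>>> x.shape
(5, 2)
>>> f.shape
(5, 31)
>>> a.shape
(31,)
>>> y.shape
(31, 5)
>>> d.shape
(2, 5)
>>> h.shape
(31, 2)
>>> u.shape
(5, 2)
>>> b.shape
(31, 31)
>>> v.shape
(31, 5)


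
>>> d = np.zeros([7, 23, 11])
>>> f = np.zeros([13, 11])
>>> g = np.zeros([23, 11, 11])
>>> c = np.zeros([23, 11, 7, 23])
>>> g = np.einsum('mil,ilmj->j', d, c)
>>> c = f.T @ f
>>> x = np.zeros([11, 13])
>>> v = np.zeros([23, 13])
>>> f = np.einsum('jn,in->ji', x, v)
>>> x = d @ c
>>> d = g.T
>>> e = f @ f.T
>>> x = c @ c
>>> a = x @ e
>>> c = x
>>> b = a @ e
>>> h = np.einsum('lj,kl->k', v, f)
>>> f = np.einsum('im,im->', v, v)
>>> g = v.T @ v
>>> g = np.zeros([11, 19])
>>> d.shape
(23,)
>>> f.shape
()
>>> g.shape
(11, 19)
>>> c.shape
(11, 11)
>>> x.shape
(11, 11)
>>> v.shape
(23, 13)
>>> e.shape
(11, 11)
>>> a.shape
(11, 11)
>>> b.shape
(11, 11)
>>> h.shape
(11,)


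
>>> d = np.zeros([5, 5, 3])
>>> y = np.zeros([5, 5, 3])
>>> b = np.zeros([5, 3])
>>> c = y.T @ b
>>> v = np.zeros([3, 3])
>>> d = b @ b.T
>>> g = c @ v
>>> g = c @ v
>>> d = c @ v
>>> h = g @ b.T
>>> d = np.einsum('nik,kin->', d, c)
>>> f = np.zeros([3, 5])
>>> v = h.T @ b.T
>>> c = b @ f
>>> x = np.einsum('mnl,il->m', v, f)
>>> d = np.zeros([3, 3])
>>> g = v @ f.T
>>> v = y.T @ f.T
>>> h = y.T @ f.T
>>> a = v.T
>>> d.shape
(3, 3)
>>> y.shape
(5, 5, 3)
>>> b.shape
(5, 3)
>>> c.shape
(5, 5)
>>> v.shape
(3, 5, 3)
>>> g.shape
(5, 5, 3)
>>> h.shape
(3, 5, 3)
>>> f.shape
(3, 5)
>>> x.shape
(5,)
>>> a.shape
(3, 5, 3)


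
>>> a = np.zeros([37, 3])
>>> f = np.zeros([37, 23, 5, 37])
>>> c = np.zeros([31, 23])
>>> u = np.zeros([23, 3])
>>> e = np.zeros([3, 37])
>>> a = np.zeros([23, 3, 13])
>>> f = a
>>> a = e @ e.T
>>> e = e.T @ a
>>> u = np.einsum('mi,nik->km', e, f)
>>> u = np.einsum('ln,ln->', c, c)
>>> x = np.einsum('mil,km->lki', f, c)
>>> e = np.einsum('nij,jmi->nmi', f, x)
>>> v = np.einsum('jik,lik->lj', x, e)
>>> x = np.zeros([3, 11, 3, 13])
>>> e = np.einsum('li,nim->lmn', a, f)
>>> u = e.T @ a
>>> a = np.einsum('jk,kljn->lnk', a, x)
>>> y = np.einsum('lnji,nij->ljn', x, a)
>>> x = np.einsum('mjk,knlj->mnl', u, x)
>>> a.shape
(11, 13, 3)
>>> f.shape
(23, 3, 13)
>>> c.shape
(31, 23)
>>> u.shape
(23, 13, 3)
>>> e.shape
(3, 13, 23)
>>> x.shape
(23, 11, 3)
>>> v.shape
(23, 13)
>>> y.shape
(3, 3, 11)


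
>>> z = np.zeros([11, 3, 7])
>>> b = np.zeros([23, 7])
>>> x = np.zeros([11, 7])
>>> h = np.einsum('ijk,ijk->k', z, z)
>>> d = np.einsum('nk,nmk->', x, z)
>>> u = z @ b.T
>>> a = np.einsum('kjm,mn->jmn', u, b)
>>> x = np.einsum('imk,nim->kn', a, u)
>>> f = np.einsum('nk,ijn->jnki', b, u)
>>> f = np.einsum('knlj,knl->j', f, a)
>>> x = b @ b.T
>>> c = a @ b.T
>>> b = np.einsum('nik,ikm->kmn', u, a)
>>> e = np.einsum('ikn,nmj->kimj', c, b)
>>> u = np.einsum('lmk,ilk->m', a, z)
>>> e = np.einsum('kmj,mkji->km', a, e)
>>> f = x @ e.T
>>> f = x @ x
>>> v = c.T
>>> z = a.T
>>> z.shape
(7, 23, 3)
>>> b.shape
(23, 7, 11)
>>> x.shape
(23, 23)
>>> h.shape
(7,)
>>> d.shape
()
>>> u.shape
(23,)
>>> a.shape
(3, 23, 7)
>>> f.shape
(23, 23)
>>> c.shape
(3, 23, 23)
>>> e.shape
(3, 23)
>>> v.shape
(23, 23, 3)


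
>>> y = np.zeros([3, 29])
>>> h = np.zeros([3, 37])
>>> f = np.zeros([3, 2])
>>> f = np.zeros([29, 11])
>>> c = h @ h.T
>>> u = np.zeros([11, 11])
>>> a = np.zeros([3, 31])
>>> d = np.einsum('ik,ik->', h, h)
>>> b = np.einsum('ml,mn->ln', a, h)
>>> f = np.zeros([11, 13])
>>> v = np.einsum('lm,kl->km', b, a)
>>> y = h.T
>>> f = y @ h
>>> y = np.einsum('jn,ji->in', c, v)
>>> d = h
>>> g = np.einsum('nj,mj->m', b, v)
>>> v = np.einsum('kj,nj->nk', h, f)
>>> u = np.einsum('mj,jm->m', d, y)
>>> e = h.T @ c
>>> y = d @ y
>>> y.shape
(3, 3)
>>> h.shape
(3, 37)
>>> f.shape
(37, 37)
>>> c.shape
(3, 3)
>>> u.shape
(3,)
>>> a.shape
(3, 31)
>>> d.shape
(3, 37)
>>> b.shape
(31, 37)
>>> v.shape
(37, 3)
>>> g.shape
(3,)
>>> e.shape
(37, 3)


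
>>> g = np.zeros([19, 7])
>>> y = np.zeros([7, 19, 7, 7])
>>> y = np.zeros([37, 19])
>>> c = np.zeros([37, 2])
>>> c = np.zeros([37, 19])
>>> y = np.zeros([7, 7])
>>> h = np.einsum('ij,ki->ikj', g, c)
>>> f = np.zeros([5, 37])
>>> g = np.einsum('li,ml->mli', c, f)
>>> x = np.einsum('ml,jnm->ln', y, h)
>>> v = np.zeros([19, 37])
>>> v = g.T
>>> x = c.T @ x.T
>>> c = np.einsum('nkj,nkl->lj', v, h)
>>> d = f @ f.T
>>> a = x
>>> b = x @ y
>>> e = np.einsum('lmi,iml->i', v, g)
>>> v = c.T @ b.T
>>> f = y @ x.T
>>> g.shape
(5, 37, 19)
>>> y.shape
(7, 7)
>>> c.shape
(7, 5)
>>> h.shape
(19, 37, 7)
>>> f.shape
(7, 19)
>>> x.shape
(19, 7)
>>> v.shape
(5, 19)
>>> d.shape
(5, 5)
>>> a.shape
(19, 7)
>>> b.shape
(19, 7)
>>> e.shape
(5,)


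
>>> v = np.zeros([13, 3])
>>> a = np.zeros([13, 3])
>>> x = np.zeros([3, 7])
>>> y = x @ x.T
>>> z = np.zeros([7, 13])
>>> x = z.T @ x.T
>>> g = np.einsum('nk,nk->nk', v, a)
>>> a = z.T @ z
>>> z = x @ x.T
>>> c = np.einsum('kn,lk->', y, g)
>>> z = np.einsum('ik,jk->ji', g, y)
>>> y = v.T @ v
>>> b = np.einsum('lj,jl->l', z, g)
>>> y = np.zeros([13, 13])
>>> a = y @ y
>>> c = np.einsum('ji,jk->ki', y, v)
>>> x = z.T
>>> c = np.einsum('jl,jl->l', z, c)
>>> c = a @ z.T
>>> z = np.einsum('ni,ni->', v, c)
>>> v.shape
(13, 3)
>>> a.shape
(13, 13)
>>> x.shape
(13, 3)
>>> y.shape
(13, 13)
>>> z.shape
()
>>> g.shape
(13, 3)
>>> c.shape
(13, 3)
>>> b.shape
(3,)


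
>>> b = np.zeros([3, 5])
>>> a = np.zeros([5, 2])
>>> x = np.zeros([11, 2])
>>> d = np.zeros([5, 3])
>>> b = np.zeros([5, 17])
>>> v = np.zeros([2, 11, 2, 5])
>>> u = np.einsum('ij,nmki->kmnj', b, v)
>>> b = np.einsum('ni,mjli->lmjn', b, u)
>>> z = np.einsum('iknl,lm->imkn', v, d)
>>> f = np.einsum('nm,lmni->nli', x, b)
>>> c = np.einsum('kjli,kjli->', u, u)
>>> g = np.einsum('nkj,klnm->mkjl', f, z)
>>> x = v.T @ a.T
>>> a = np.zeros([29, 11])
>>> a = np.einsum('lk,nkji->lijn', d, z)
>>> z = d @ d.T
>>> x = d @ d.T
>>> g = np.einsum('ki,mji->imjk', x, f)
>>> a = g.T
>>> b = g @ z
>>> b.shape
(5, 11, 2, 5)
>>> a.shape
(5, 2, 11, 5)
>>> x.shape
(5, 5)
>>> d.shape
(5, 3)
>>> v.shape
(2, 11, 2, 5)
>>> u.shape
(2, 11, 2, 17)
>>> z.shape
(5, 5)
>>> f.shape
(11, 2, 5)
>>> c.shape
()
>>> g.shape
(5, 11, 2, 5)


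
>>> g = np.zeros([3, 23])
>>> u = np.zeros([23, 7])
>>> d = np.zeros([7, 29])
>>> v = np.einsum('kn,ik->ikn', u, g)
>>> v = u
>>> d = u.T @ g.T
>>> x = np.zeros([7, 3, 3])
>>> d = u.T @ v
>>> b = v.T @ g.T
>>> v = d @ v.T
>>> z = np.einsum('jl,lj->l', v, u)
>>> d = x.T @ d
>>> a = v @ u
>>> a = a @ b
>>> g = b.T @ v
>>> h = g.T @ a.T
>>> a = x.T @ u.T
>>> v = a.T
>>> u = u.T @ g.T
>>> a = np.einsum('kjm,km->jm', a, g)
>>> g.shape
(3, 23)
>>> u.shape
(7, 3)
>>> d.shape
(3, 3, 7)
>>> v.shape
(23, 3, 3)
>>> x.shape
(7, 3, 3)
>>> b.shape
(7, 3)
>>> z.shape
(23,)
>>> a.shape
(3, 23)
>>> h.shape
(23, 7)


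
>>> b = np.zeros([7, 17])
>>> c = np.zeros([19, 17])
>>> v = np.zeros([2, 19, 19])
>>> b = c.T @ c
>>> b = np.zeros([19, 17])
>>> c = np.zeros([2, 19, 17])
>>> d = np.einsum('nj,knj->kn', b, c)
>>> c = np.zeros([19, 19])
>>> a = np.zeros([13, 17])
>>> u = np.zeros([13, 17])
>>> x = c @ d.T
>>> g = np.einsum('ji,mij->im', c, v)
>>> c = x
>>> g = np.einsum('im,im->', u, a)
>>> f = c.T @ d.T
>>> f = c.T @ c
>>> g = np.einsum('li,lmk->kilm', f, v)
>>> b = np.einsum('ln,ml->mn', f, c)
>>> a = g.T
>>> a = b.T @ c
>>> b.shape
(19, 2)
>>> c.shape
(19, 2)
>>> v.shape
(2, 19, 19)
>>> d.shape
(2, 19)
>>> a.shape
(2, 2)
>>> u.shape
(13, 17)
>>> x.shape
(19, 2)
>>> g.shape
(19, 2, 2, 19)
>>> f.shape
(2, 2)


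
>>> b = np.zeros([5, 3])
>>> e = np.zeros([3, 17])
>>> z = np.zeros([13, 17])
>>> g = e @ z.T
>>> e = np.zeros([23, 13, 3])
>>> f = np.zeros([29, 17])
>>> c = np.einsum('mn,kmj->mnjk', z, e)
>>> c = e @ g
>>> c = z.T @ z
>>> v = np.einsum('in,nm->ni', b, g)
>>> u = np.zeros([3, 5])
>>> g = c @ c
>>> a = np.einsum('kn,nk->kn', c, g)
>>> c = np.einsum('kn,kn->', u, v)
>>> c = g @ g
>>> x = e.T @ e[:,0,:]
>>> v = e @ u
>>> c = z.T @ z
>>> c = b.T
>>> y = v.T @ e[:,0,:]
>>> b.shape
(5, 3)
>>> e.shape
(23, 13, 3)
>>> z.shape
(13, 17)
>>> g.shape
(17, 17)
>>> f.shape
(29, 17)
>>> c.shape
(3, 5)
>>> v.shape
(23, 13, 5)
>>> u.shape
(3, 5)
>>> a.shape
(17, 17)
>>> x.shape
(3, 13, 3)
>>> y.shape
(5, 13, 3)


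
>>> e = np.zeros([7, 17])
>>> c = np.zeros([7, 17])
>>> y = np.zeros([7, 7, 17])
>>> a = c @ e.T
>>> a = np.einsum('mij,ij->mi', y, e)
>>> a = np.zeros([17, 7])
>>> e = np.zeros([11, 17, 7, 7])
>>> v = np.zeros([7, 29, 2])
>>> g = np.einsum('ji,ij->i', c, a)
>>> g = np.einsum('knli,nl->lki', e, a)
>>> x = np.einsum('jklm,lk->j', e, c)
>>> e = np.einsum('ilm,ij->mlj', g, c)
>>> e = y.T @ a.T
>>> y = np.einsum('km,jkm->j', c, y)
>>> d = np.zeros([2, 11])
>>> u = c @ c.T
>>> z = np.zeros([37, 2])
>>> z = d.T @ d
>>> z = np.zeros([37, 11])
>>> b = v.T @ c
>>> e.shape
(17, 7, 17)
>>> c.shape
(7, 17)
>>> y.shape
(7,)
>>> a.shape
(17, 7)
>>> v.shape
(7, 29, 2)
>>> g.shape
(7, 11, 7)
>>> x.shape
(11,)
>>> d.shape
(2, 11)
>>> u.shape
(7, 7)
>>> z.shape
(37, 11)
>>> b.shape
(2, 29, 17)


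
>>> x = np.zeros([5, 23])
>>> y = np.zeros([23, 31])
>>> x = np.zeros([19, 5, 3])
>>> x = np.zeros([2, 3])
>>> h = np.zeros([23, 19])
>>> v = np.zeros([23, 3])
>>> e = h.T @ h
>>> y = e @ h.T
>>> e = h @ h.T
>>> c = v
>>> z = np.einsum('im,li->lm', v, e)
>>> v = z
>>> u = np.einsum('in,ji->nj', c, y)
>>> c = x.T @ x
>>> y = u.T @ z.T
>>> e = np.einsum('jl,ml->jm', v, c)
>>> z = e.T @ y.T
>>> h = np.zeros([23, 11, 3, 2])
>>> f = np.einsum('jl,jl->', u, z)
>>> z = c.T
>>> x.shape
(2, 3)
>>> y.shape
(19, 23)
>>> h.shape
(23, 11, 3, 2)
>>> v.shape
(23, 3)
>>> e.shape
(23, 3)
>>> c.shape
(3, 3)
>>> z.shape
(3, 3)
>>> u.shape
(3, 19)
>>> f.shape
()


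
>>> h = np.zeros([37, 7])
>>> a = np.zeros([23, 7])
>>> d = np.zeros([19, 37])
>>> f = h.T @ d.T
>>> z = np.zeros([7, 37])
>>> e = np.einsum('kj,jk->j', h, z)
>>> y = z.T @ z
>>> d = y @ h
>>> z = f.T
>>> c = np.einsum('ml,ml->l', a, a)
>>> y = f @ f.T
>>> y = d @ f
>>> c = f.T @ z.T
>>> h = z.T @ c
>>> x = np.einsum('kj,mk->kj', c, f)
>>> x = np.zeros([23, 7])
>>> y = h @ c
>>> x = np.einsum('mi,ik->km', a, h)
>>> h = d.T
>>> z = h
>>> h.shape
(7, 37)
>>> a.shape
(23, 7)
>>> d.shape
(37, 7)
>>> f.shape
(7, 19)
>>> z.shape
(7, 37)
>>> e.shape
(7,)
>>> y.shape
(7, 19)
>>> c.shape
(19, 19)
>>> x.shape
(19, 23)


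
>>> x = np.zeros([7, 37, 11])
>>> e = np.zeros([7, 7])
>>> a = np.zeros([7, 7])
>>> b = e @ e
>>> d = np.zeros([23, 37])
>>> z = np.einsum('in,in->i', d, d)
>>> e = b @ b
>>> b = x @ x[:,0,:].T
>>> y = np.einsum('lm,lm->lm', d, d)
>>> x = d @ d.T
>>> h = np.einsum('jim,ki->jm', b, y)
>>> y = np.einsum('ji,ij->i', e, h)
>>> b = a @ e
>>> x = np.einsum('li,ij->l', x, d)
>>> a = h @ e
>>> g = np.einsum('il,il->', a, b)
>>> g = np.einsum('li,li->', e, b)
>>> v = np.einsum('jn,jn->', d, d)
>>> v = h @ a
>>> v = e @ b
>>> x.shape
(23,)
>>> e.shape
(7, 7)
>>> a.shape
(7, 7)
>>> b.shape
(7, 7)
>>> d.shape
(23, 37)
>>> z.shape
(23,)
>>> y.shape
(7,)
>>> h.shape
(7, 7)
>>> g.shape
()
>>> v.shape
(7, 7)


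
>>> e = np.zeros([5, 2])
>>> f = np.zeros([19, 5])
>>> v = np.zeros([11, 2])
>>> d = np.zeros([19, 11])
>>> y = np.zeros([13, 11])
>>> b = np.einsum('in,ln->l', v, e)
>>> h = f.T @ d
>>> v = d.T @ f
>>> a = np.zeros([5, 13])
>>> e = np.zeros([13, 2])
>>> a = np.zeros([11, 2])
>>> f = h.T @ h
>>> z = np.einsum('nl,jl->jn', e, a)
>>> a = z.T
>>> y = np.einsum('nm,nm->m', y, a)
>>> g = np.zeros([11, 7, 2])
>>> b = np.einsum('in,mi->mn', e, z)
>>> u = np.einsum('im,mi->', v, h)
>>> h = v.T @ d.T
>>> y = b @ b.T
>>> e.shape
(13, 2)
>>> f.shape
(11, 11)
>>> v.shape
(11, 5)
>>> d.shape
(19, 11)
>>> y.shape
(11, 11)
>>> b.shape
(11, 2)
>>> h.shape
(5, 19)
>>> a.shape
(13, 11)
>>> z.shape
(11, 13)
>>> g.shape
(11, 7, 2)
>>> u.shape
()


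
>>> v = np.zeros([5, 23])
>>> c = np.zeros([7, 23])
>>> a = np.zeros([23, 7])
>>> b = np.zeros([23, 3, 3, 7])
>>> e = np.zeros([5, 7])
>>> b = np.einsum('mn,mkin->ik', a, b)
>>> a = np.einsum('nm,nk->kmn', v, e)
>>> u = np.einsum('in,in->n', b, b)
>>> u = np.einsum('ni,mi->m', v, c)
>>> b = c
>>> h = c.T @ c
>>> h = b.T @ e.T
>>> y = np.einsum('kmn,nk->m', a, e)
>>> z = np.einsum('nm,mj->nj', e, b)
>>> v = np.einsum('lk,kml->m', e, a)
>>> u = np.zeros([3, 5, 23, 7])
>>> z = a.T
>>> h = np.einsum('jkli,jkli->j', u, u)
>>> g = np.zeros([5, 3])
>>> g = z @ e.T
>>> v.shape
(23,)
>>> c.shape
(7, 23)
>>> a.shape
(7, 23, 5)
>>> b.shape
(7, 23)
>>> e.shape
(5, 7)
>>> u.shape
(3, 5, 23, 7)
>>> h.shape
(3,)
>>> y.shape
(23,)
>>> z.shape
(5, 23, 7)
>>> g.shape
(5, 23, 5)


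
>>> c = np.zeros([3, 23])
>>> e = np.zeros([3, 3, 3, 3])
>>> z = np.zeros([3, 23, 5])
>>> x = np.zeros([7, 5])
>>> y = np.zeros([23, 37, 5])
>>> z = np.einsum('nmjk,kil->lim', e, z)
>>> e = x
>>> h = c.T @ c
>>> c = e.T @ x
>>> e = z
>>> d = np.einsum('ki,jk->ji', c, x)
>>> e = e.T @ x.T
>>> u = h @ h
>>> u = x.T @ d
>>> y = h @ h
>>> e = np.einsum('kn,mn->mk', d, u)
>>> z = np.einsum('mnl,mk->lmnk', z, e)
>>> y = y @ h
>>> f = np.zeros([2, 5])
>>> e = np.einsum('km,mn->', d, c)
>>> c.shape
(5, 5)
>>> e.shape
()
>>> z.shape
(3, 5, 23, 7)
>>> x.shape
(7, 5)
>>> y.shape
(23, 23)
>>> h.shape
(23, 23)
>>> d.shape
(7, 5)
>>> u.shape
(5, 5)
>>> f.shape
(2, 5)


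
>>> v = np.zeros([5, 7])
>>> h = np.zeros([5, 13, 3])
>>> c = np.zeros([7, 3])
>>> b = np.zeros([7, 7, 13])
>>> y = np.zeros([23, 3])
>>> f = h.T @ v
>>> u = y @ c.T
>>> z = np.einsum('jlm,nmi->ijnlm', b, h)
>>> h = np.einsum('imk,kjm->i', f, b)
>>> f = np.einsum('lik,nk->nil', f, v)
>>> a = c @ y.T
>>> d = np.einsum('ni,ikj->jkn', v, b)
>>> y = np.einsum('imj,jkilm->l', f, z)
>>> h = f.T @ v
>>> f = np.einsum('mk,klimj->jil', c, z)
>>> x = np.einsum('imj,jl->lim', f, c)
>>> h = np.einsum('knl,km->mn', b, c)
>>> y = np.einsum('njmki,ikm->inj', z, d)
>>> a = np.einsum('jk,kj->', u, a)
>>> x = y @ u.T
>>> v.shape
(5, 7)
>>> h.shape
(3, 7)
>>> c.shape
(7, 3)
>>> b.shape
(7, 7, 13)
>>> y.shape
(13, 3, 7)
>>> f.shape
(13, 5, 7)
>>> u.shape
(23, 7)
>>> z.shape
(3, 7, 5, 7, 13)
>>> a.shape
()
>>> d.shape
(13, 7, 5)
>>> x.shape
(13, 3, 23)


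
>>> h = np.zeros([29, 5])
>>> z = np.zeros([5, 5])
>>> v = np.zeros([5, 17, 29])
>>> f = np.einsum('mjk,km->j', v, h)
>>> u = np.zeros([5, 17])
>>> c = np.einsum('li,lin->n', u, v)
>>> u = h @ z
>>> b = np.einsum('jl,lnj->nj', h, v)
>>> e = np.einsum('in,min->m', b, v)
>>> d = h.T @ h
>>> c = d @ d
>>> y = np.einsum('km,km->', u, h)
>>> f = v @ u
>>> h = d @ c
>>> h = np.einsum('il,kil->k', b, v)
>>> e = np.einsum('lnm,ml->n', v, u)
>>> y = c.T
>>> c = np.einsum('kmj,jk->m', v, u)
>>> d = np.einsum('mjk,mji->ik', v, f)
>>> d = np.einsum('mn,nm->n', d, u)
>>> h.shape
(5,)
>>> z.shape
(5, 5)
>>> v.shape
(5, 17, 29)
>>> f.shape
(5, 17, 5)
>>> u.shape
(29, 5)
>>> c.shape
(17,)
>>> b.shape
(17, 29)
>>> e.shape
(17,)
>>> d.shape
(29,)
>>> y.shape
(5, 5)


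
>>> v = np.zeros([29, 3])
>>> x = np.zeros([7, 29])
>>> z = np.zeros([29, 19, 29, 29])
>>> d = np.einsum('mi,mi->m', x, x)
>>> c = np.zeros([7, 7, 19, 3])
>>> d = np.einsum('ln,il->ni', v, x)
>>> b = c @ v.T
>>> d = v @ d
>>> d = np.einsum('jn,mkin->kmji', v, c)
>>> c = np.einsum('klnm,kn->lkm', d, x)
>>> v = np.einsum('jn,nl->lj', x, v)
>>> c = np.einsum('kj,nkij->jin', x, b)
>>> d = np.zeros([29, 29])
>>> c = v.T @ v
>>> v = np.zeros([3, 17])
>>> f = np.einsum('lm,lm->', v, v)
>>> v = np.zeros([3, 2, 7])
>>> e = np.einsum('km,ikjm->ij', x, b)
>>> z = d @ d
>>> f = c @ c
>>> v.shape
(3, 2, 7)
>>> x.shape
(7, 29)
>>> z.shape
(29, 29)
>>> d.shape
(29, 29)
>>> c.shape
(7, 7)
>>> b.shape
(7, 7, 19, 29)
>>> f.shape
(7, 7)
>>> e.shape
(7, 19)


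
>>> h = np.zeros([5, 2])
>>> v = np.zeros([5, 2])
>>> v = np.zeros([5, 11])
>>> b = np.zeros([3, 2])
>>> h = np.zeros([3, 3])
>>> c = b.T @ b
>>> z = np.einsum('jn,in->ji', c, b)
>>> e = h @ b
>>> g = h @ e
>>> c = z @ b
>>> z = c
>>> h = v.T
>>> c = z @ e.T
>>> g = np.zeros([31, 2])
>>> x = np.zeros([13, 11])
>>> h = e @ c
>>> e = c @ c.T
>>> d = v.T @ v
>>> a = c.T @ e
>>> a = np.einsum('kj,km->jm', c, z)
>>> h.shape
(3, 3)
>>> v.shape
(5, 11)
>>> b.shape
(3, 2)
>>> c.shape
(2, 3)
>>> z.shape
(2, 2)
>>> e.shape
(2, 2)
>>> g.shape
(31, 2)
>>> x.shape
(13, 11)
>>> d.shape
(11, 11)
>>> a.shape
(3, 2)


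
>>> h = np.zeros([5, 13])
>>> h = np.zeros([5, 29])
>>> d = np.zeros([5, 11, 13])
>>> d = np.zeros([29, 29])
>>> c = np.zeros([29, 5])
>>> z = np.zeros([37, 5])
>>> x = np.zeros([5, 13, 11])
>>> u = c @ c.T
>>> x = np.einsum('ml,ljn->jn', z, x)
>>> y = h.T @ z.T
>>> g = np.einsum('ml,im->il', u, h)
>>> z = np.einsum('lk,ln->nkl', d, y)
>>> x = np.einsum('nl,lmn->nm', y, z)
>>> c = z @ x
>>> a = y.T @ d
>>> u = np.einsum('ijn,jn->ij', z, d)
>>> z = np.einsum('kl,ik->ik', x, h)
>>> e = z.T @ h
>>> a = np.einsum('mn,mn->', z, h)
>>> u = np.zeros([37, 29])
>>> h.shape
(5, 29)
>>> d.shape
(29, 29)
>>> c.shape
(37, 29, 29)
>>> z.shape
(5, 29)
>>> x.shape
(29, 29)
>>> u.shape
(37, 29)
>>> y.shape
(29, 37)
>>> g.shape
(5, 29)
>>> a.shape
()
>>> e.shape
(29, 29)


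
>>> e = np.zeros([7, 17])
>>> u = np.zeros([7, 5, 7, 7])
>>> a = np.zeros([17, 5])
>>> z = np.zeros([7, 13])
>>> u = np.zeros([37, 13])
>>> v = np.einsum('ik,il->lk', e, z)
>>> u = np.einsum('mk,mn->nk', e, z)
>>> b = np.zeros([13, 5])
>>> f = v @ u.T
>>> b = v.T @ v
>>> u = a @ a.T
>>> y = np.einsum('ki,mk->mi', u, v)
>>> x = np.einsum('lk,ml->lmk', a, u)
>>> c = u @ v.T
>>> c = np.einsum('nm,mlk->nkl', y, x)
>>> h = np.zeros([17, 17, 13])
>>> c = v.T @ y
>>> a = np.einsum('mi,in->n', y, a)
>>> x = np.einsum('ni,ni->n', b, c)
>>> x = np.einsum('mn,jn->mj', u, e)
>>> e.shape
(7, 17)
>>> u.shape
(17, 17)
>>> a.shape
(5,)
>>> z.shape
(7, 13)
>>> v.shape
(13, 17)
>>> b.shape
(17, 17)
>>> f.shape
(13, 13)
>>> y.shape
(13, 17)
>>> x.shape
(17, 7)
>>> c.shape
(17, 17)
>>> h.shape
(17, 17, 13)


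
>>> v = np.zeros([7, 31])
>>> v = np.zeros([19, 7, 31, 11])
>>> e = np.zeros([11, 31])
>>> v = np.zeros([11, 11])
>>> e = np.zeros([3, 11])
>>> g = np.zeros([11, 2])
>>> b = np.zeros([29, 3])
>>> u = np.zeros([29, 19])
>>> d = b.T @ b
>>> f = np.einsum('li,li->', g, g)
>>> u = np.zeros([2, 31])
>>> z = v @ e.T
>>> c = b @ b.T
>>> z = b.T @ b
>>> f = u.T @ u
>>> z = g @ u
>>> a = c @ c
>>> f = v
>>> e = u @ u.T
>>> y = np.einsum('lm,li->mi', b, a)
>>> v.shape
(11, 11)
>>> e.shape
(2, 2)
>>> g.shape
(11, 2)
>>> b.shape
(29, 3)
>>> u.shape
(2, 31)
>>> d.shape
(3, 3)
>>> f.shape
(11, 11)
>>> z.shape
(11, 31)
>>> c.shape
(29, 29)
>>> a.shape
(29, 29)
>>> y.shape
(3, 29)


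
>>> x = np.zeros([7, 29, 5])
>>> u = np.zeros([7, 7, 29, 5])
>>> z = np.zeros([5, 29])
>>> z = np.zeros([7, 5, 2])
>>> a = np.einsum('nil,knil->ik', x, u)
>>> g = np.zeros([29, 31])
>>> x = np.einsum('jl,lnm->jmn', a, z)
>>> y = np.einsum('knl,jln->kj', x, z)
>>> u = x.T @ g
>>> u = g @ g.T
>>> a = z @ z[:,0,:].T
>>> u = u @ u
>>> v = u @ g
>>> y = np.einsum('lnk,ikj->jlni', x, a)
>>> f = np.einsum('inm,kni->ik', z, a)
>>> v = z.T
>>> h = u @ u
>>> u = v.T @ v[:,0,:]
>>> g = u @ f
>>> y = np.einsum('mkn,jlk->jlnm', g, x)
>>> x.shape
(29, 2, 5)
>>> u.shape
(7, 5, 7)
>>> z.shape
(7, 5, 2)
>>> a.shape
(7, 5, 7)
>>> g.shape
(7, 5, 7)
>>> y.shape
(29, 2, 7, 7)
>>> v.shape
(2, 5, 7)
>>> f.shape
(7, 7)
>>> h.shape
(29, 29)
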